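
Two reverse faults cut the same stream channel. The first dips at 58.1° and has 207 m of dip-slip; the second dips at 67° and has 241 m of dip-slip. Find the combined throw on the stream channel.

throw_A = 207 × sin(58.1°) = 175.7 m
throw_B = 241 × sin(67°) = 221.8 m
total = 175.7 + 221.8 = 398 m

398 m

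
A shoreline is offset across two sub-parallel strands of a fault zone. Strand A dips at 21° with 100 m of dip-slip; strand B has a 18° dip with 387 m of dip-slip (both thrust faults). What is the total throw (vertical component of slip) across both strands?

throw_A = 100 × sin(21°) = 35.84 m
throw_B = 387 × sin(18°) = 119.6 m
total = 35.84 + 119.6 = 155 m

155 m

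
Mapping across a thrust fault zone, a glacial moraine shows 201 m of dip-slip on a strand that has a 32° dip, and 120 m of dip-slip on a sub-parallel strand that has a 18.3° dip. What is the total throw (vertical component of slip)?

144 m

throw_A = 201 × sin(32°) = 106.5 m
throw_B = 120 × sin(18.3°) = 37.68 m
total = 106.5 + 37.68 = 144 m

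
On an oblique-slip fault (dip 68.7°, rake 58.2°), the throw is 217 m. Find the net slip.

dip-slip = throw / sin(dip) = 217 / sin(68.7°) = 232.9 m
net slip = dip-slip / sin(rake) = 232.9 / sin(58.2°) = 274 m

274 m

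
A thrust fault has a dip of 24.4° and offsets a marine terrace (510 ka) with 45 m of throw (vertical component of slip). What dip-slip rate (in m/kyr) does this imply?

dip-slip = throw / sin(dip) = 45 m / sin(24.4°) = 108.9 m
rate = 108.9 m / 510 ka = 0.000214 m/yr = 0.214 m/kyr

0.214 m/kyr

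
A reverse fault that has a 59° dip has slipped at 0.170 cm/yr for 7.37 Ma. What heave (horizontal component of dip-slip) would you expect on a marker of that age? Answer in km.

dip-slip = rate × time = 0.170 cm/yr × 7.37 Ma = 12530 m
heave = dip-slip × cos(dip) = 12530 × cos(59°) = 6450 m = 6.45 km

6.45 km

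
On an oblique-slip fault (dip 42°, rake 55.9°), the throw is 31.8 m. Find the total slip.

dip-slip = throw / sin(dip) = 31.8 / sin(42°) = 47.52 m
net slip = dip-slip / sin(rake) = 47.52 / sin(55.9°) = 57.4 m

57.4 m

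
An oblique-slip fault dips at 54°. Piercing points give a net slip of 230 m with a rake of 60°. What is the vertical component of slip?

dip-slip = net slip × sin(rake) = 230 m × sin(60°) = 199.2 m
throw = dip-slip × sin(dip) = 199.2 × sin(54°) = 161 m

161 m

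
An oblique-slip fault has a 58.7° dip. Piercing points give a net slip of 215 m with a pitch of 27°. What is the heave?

50.7 m

dip-slip = net slip × sin(rake) = 215 m × sin(27°) = 97.61 m
heave = dip-slip × cos(dip) = 97.61 × cos(58.7°) = 50.7 m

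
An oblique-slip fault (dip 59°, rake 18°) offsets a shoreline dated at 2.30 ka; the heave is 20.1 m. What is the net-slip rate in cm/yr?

dip-slip = heave / cos(dip) = 20.1 / cos(59°) = 39.03 m
net slip = dip-slip / sin(rake) = 39.03 / sin(18°) = 126.3 m
rate = 126.3 m / 2.30 ka = 0.0549 m/yr = 5.49 cm/yr

5.49 cm/yr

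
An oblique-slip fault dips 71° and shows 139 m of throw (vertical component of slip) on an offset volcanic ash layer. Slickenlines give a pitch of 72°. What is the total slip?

155 m

dip-slip = throw / sin(dip) = 139 / sin(71°) = 147 m
net slip = dip-slip / sin(rake) = 147 / sin(72°) = 155 m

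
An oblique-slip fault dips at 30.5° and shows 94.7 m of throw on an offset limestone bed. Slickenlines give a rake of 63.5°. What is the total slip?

208 m

dip-slip = throw / sin(dip) = 94.7 / sin(30.5°) = 186.6 m
net slip = dip-slip / sin(rake) = 186.6 / sin(63.5°) = 208 m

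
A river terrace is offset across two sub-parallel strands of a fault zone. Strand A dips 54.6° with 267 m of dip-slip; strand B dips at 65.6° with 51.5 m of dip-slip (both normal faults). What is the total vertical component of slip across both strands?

throw_A = 267 × sin(54.6°) = 217.6 m
throw_B = 51.5 × sin(65.6°) = 46.90 m
total = 217.6 + 46.90 = 265 m

265 m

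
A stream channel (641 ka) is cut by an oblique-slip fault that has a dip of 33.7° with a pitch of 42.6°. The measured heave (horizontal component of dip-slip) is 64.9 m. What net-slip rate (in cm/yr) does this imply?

0.0180 cm/yr

dip-slip = heave / cos(dip) = 64.9 / cos(33.7°) = 78.01 m
net slip = dip-slip / sin(rake) = 78.01 / sin(42.6°) = 115.2 m
rate = 115.2 m / 641 ka = 0.000180 m/yr = 0.0180 cm/yr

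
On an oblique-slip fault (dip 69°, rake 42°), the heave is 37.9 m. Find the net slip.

158 m

dip-slip = heave / cos(dip) = 37.9 / cos(69°) = 105.8 m
net slip = dip-slip / sin(rake) = 105.8 / sin(42°) = 158 m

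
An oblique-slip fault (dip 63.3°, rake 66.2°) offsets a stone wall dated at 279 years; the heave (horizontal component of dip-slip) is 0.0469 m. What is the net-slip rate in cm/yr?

0.0409 cm/yr

dip-slip = heave / cos(dip) = 0.0469 / cos(63.3°) = 0.1044 m
net slip = dip-slip / sin(rake) = 0.1044 / sin(66.2°) = 0.1141 m
rate = 0.1141 m / 279 years = 0.000409 m/yr = 0.0409 cm/yr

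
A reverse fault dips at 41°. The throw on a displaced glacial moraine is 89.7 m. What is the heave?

heave = throw / tan(dip) = 89.7 / tan(41°) = 103 m

103 m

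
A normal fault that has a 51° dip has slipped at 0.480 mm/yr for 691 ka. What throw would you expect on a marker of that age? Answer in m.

dip-slip = rate × time = 0.480 mm/yr × 691 ka = 331.7 m
throw = dip-slip × sin(dip) = 331.7 × sin(51°) = 258 m

258 m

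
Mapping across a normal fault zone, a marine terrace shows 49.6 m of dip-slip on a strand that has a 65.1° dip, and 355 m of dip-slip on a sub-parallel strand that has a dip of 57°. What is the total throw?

throw_A = 49.6 × sin(65.1°) = 44.99 m
throw_B = 355 × sin(57°) = 297.7 m
total = 44.99 + 297.7 = 343 m

343 m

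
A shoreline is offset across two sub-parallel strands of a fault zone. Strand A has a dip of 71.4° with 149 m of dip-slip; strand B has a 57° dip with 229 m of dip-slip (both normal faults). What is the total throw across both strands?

throw_A = 149 × sin(71.4°) = 141.2 m
throw_B = 229 × sin(57°) = 192.1 m
total = 141.2 + 192.1 = 333 m

333 m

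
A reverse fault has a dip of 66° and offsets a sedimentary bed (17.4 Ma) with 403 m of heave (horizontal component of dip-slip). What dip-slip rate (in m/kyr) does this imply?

dip-slip = heave / cos(dip) = 403 m / cos(66°) = 990.8 m
rate = 990.8 m / 17.4 Ma = 0.0000569 m/yr = 0.0569 m/kyr

0.0569 m/kyr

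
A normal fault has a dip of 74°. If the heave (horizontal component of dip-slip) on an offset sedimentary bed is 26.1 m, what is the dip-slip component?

94.7 m

dip-slip = heave / cos(dip) = 26.1 / cos(74°) = 94.7 m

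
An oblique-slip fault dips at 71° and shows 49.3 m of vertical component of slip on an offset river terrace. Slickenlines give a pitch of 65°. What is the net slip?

57.5 m

dip-slip = throw / sin(dip) = 49.3 / sin(71°) = 52.14 m
net slip = dip-slip / sin(rake) = 52.14 / sin(65°) = 57.5 m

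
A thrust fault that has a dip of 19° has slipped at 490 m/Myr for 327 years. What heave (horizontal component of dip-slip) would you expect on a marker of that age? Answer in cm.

dip-slip = rate × time = 490 m/Myr × 327 years = 0.1602 m
heave = dip-slip × cos(dip) = 0.1602 × cos(19°) = 0.152 m = 15.2 cm

15.2 cm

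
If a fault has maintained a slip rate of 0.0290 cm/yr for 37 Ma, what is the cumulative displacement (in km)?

10.7 km

slip = rate × time = 0.0290 cm/yr × 37 Ma = 10700 m = 10.7 km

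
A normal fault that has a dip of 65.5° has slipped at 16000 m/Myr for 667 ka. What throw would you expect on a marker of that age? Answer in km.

9.71 km

dip-slip = rate × time = 16000 m/Myr × 667 ka = 10670 m
throw = dip-slip × sin(dip) = 10670 × sin(65.5°) = 9710 m = 9.71 km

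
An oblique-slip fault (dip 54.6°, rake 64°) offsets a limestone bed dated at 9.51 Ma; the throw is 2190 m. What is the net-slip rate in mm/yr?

dip-slip = throw / sin(dip) = 2190 / sin(54.6°) = 2687 m
net slip = dip-slip / sin(rake) = 2687 / sin(64°) = 2989 m
rate = 2989 m / 9.51 Ma = 0.000314 m/yr = 0.314 mm/yr

0.314 mm/yr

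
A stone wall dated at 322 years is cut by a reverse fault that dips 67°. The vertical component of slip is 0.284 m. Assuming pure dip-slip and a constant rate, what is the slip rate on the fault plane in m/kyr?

0.958 m/kyr

dip-slip = throw / sin(dip) = 0.284 m / sin(67°) = 0.3085 m
rate = 0.3085 m / 322 years = 0.000958 m/yr = 0.958 m/kyr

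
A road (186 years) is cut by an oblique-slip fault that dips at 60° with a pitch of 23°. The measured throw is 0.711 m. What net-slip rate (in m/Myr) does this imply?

11300 m/Myr

dip-slip = throw / sin(dip) = 0.711 / sin(60°) = 0.8210 m
net slip = dip-slip / sin(rake) = 0.8210 / sin(23°) = 2.101 m
rate = 2.101 m / 186 years = 0.0113 m/yr = 11300 m/Myr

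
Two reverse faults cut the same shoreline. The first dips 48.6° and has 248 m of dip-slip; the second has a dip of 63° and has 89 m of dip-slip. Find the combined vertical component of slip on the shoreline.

throw_A = 248 × sin(48.6°) = 186 m
throw_B = 89 × sin(63°) = 79.30 m
total = 186 + 79.30 = 265 m

265 m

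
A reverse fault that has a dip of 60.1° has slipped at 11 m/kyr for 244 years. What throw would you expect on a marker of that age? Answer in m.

2.33 m

dip-slip = rate × time = 11 m/kyr × 244 years = 2.684 m
throw = dip-slip × sin(dip) = 2.684 × sin(60.1°) = 2.33 m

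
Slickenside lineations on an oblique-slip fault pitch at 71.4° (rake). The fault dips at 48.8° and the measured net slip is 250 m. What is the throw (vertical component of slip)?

dip-slip = net slip × sin(rake) = 250 m × sin(71.4°) = 236.9 m
throw = dip-slip × sin(dip) = 236.9 × sin(48.8°) = 178 m

178 m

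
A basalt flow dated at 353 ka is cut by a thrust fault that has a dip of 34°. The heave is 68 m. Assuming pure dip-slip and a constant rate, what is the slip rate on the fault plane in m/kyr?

0.232 m/kyr

dip-slip = heave / cos(dip) = 68 m / cos(34°) = 82.02 m
rate = 82.02 m / 353 ka = 0.000232 m/yr = 0.232 m/kyr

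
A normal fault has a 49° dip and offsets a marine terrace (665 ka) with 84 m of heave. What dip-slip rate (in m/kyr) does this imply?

dip-slip = heave / cos(dip) = 84 m / cos(49°) = 128 m
rate = 128 m / 665 ka = 0.000193 m/yr = 0.193 m/kyr

0.193 m/kyr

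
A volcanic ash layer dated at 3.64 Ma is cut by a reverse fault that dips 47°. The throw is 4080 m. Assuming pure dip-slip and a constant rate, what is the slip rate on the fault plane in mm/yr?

dip-slip = throw / sin(dip) = 4080 m / sin(47°) = 5579 m
rate = 5579 m / 3.64 Ma = 0.00153 m/yr = 1.53 mm/yr

1.53 mm/yr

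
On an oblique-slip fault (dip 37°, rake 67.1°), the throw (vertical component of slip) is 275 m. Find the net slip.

496 m

dip-slip = throw / sin(dip) = 275 / sin(37°) = 457 m
net slip = dip-slip / sin(rake) = 457 / sin(67.1°) = 496 m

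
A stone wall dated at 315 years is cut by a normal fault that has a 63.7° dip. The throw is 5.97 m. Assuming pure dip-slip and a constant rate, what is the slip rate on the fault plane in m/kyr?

21.1 m/kyr

dip-slip = throw / sin(dip) = 5.97 m / sin(63.7°) = 6.659 m
rate = 6.659 m / 315 years = 0.0211 m/yr = 21.1 m/kyr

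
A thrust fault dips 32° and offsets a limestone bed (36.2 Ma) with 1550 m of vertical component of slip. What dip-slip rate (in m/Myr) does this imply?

80.8 m/Myr

dip-slip = throw / sin(dip) = 1550 m / sin(32°) = 2925 m
rate = 2925 m / 36.2 Ma = 0.0000808 m/yr = 80.8 m/Myr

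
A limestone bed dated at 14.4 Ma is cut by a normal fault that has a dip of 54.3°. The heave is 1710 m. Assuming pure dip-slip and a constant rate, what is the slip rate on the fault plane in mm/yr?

0.203 mm/yr

dip-slip = heave / cos(dip) = 1710 m / cos(54.3°) = 2930 m
rate = 2930 m / 14.4 Ma = 0.000203 m/yr = 0.203 mm/yr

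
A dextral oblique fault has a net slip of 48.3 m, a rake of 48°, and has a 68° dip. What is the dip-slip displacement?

35.9 m

dip-slip = net slip × sin(rake) = 48.3 m × sin(48°) = 35.9 m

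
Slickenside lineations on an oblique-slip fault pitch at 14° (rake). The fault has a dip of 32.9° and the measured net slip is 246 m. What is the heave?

50 m

dip-slip = net slip × sin(rake) = 246 m × sin(14°) = 59.51 m
heave = dip-slip × cos(dip) = 59.51 × cos(32.9°) = 50 m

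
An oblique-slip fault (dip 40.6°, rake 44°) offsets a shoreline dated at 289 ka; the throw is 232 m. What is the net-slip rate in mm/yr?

1.78 mm/yr

dip-slip = throw / sin(dip) = 232 / sin(40.6°) = 356.5 m
net slip = dip-slip / sin(rake) = 356.5 / sin(44°) = 513.2 m
rate = 513.2 m / 289 ka = 0.00178 m/yr = 1.78 mm/yr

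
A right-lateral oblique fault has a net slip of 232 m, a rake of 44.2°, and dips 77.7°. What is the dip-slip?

162 m

dip-slip = net slip × sin(rake) = 232 m × sin(44.2°) = 162 m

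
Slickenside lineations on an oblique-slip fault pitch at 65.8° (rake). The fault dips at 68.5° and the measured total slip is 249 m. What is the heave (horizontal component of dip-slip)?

dip-slip = net slip × sin(rake) = 249 m × sin(65.8°) = 227.1 m
heave = dip-slip × cos(dip) = 227.1 × cos(68.5°) = 83.2 m

83.2 m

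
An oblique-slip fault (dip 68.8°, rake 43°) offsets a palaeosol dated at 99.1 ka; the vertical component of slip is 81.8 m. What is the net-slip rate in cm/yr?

0.130 cm/yr

dip-slip = throw / sin(dip) = 81.8 / sin(68.8°) = 87.74 m
net slip = dip-slip / sin(rake) = 87.74 / sin(43°) = 128.6 m
rate = 128.6 m / 99.1 ka = 0.00130 m/yr = 0.130 cm/yr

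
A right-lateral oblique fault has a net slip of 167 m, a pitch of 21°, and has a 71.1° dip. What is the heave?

19.4 m

dip-slip = net slip × sin(rake) = 167 m × sin(21°) = 59.85 m
heave = dip-slip × cos(dip) = 59.85 × cos(71.1°) = 19.4 m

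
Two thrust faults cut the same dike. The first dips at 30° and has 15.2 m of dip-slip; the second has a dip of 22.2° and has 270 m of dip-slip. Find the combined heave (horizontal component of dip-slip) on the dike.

263 m

heave_A = 15.2 × cos(30°) = 13.16 m
heave_B = 270 × cos(22.2°) = 250 m
total = 13.16 + 250 = 263 m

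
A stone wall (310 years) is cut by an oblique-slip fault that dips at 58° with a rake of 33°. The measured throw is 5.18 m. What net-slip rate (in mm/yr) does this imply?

36.2 mm/yr

dip-slip = throw / sin(dip) = 5.18 / sin(58°) = 6.108 m
net slip = dip-slip / sin(rake) = 6.108 / sin(33°) = 11.22 m
rate = 11.22 m / 310 years = 0.0362 m/yr = 36.2 mm/yr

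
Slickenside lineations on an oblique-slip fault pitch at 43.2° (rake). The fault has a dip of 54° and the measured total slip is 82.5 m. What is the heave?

dip-slip = net slip × sin(rake) = 82.5 m × sin(43.2°) = 56.48 m
heave = dip-slip × cos(dip) = 56.48 × cos(54°) = 33.2 m

33.2 m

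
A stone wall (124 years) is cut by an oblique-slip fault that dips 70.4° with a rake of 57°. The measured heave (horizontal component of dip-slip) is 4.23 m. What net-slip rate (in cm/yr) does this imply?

12.1 cm/yr

dip-slip = heave / cos(dip) = 4.23 / cos(70.4°) = 12.61 m
net slip = dip-slip / sin(rake) = 12.61 / sin(57°) = 15.04 m
rate = 15.04 m / 124 years = 0.121 m/yr = 12.1 cm/yr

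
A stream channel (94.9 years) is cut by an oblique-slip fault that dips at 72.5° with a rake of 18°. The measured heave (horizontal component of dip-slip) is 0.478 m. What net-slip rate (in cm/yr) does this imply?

5.42 cm/yr

dip-slip = heave / cos(dip) = 0.478 / cos(72.5°) = 1.590 m
net slip = dip-slip / sin(rake) = 1.590 / sin(18°) = 5.144 m
rate = 5.144 m / 94.9 years = 0.0542 m/yr = 5.42 cm/yr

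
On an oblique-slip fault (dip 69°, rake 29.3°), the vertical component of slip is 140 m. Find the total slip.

dip-slip = throw / sin(dip) = 140 / sin(69°) = 150 m
net slip = dip-slip / sin(rake) = 150 / sin(29.3°) = 306 m

306 m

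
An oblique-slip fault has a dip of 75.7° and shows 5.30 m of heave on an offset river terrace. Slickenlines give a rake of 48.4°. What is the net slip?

dip-slip = heave / cos(dip) = 5.30 / cos(75.7°) = 21.46 m
net slip = dip-slip / sin(rake) = 21.46 / sin(48.4°) = 28.7 m

28.7 m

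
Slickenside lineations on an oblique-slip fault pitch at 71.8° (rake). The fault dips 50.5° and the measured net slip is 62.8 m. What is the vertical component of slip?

46 m

dip-slip = net slip × sin(rake) = 62.8 m × sin(71.8°) = 59.66 m
throw = dip-slip × sin(dip) = 59.66 × sin(50.5°) = 46 m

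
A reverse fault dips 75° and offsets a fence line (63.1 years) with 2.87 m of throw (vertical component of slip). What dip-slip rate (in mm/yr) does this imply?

dip-slip = throw / sin(dip) = 2.87 m / sin(75°) = 2.971 m
rate = 2.971 m / 63.1 years = 0.0471 m/yr = 47.1 mm/yr

47.1 mm/yr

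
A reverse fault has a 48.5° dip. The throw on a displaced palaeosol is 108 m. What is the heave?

95.6 m

heave = throw / tan(dip) = 108 / tan(48.5°) = 95.6 m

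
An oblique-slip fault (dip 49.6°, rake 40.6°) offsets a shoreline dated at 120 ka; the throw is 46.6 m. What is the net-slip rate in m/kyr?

0.784 m/kyr

dip-slip = throw / sin(dip) = 46.6 / sin(49.6°) = 61.19 m
net slip = dip-slip / sin(rake) = 61.19 / sin(40.6°) = 94.03 m
rate = 94.03 m / 120 ka = 0.000784 m/yr = 0.784 m/kyr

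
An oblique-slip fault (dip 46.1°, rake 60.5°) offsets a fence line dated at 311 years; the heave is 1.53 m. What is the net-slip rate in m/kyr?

8.15 m/kyr

dip-slip = heave / cos(dip) = 1.53 / cos(46.1°) = 2.207 m
net slip = dip-slip / sin(rake) = 2.207 / sin(60.5°) = 2.535 m
rate = 2.535 m / 311 years = 0.00815 m/yr = 8.15 m/kyr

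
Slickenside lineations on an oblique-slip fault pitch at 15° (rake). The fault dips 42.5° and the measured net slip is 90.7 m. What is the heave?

dip-slip = net slip × sin(rake) = 90.7 m × sin(15°) = 23.47 m
heave = dip-slip × cos(dip) = 23.47 × cos(42.5°) = 17.3 m

17.3 m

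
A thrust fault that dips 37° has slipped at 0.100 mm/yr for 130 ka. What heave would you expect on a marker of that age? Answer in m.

dip-slip = rate × time = 0.100 mm/yr × 130 ka = 13 m
heave = dip-slip × cos(dip) = 13 × cos(37°) = 10.4 m

10.4 m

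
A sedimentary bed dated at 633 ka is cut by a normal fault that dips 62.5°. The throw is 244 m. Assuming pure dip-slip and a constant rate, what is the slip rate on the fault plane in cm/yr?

dip-slip = throw / sin(dip) = 244 m / sin(62.5°) = 275.1 m
rate = 275.1 m / 633 ka = 0.000435 m/yr = 0.0435 cm/yr

0.0435 cm/yr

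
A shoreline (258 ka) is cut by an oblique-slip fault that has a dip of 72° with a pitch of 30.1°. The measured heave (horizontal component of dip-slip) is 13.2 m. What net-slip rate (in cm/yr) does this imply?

dip-slip = heave / cos(dip) = 13.2 / cos(72°) = 42.72 m
net slip = dip-slip / sin(rake) = 42.72 / sin(30.1°) = 85.17 m
rate = 85.17 m / 258 ka = 0.000330 m/yr = 0.0330 cm/yr

0.0330 cm/yr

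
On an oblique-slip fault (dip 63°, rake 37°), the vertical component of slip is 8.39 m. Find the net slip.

15.6 m

dip-slip = throw / sin(dip) = 8.39 / sin(63°) = 9.416 m
net slip = dip-slip / sin(rake) = 9.416 / sin(37°) = 15.6 m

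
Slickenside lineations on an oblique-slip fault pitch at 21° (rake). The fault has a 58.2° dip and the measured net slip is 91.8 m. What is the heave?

dip-slip = net slip × sin(rake) = 91.8 m × sin(21°) = 32.90 m
heave = dip-slip × cos(dip) = 32.90 × cos(58.2°) = 17.3 m

17.3 m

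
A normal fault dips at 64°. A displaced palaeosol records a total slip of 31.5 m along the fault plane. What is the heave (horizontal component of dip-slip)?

heave = dip-slip × cos(dip) = 31.5 m × cos(64°) = 13.8 m

13.8 m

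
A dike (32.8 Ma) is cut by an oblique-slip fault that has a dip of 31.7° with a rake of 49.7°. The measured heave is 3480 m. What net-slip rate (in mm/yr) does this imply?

0.164 mm/yr

dip-slip = heave / cos(dip) = 3480 / cos(31.7°) = 4090 m
net slip = dip-slip / sin(rake) = 4090 / sin(49.7°) = 5363 m
rate = 5363 m / 32.8 Ma = 0.000164 m/yr = 0.164 mm/yr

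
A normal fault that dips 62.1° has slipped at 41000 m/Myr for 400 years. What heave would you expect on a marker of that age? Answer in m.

dip-slip = rate × time = 41000 m/Myr × 400 years = 16.40 m
heave = dip-slip × cos(dip) = 16.40 × cos(62.1°) = 7.67 m

7.67 m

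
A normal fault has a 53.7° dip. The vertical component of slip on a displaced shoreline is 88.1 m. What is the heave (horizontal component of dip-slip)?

64.7 m

heave = throw / tan(dip) = 88.1 / tan(53.7°) = 64.7 m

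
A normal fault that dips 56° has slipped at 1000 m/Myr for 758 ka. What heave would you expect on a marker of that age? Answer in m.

dip-slip = rate × time = 1000 m/Myr × 758 ka = 758 m
heave = dip-slip × cos(dip) = 758 × cos(56°) = 424 m

424 m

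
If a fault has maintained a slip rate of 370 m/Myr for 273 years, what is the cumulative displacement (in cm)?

10.1 cm

slip = rate × time = 370 m/Myr × 273 years = 0.101 m = 10.1 cm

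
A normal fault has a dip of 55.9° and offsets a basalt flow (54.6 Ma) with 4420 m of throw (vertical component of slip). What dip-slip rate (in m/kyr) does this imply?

0.0978 m/kyr

dip-slip = throw / sin(dip) = 4420 m / sin(55.9°) = 5338 m
rate = 5338 m / 54.6 Ma = 0.0000978 m/yr = 0.0978 m/kyr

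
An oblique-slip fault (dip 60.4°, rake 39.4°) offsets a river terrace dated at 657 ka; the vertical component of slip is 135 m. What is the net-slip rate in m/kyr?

0.372 m/kyr

dip-slip = throw / sin(dip) = 135 / sin(60.4°) = 155.3 m
net slip = dip-slip / sin(rake) = 155.3 / sin(39.4°) = 244.6 m
rate = 244.6 m / 657 ka = 0.000372 m/yr = 0.372 m/kyr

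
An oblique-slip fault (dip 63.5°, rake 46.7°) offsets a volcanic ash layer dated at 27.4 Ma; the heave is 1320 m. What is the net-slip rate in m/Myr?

dip-slip = heave / cos(dip) = 1320 / cos(63.5°) = 2958 m
net slip = dip-slip / sin(rake) = 2958 / sin(46.7°) = 4065 m
rate = 4065 m / 27.4 Ma = 0.000148 m/yr = 148 m/Myr

148 m/Myr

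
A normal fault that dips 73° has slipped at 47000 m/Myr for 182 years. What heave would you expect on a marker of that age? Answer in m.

2.50 m

dip-slip = rate × time = 47000 m/Myr × 182 years = 8.554 m
heave = dip-slip × cos(dip) = 8.554 × cos(73°) = 2.50 m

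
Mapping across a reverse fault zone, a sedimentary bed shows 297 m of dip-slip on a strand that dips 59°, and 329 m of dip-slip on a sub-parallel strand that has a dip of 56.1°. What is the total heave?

heave_A = 297 × cos(59°) = 153 m
heave_B = 329 × cos(56.1°) = 183.5 m
total = 153 + 183.5 = 336 m

336 m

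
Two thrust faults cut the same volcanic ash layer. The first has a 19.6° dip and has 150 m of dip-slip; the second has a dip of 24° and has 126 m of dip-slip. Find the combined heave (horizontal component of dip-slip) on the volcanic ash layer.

256 m

heave_A = 150 × cos(19.6°) = 141.3 m
heave_B = 126 × cos(24°) = 115.1 m
total = 141.3 + 115.1 = 256 m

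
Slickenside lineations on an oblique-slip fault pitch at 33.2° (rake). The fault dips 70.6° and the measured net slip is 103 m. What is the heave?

dip-slip = net slip × sin(rake) = 103 m × sin(33.2°) = 56.40 m
heave = dip-slip × cos(dip) = 56.40 × cos(70.6°) = 18.7 m

18.7 m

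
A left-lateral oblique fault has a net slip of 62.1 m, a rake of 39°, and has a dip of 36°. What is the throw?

dip-slip = net slip × sin(rake) = 62.1 m × sin(39°) = 39.08 m
throw = dip-slip × sin(dip) = 39.08 × sin(36°) = 23 m

23 m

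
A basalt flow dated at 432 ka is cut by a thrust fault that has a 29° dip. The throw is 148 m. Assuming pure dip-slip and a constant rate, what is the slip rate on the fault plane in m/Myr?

707 m/Myr

dip-slip = throw / sin(dip) = 148 m / sin(29°) = 305.3 m
rate = 305.3 m / 432 ka = 0.000707 m/yr = 707 m/Myr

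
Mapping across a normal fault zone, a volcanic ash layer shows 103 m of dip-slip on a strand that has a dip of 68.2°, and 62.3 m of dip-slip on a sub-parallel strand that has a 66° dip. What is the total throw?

throw_A = 103 × sin(68.2°) = 95.63 m
throw_B = 62.3 × sin(66°) = 56.91 m
total = 95.63 + 56.91 = 153 m

153 m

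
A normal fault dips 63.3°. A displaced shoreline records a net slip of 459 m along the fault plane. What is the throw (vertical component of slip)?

410 m

throw = dip-slip × sin(dip) = 459 m × sin(63.3°) = 410 m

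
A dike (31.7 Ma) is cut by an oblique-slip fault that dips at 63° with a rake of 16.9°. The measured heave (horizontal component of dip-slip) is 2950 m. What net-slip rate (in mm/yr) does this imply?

0.705 mm/yr

dip-slip = heave / cos(dip) = 2950 / cos(63°) = 6498 m
net slip = dip-slip / sin(rake) = 6498 / sin(16.9°) = 22350 m
rate = 22350 m / 31.7 Ma = 0.000705 m/yr = 0.705 mm/yr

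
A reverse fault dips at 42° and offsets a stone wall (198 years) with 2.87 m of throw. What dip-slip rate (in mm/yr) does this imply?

21.7 mm/yr

dip-slip = throw / sin(dip) = 2.87 m / sin(42°) = 4.289 m
rate = 4.289 m / 198 years = 0.0217 m/yr = 21.7 mm/yr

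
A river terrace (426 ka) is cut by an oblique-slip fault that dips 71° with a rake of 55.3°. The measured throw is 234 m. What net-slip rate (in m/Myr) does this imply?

707 m/Myr

dip-slip = throw / sin(dip) = 234 / sin(71°) = 247.5 m
net slip = dip-slip / sin(rake) = 247.5 / sin(55.3°) = 301 m
rate = 301 m / 426 ka = 0.000707 m/yr = 707 m/Myr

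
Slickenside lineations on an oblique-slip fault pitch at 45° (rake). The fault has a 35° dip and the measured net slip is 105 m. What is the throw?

dip-slip = net slip × sin(rake) = 105 m × sin(45°) = 74.25 m
throw = dip-slip × sin(dip) = 74.25 × sin(35°) = 42.6 m

42.6 m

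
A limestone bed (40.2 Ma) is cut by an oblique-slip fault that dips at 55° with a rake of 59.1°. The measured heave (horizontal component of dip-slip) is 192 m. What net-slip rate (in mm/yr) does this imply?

0.00970 mm/yr

dip-slip = heave / cos(dip) = 192 / cos(55°) = 334.7 m
net slip = dip-slip / sin(rake) = 334.7 / sin(59.1°) = 390.1 m
rate = 390.1 m / 40.2 Ma = 0.00000970 m/yr = 0.00970 mm/yr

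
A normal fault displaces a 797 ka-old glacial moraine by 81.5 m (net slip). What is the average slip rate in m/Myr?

rate = 81.5 m / 797 ka = 0.000102 m/yr = 102 m/Myr

102 m/Myr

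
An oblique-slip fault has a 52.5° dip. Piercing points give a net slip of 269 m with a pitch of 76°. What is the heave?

159 m

dip-slip = net slip × sin(rake) = 269 m × sin(76°) = 261 m
heave = dip-slip × cos(dip) = 261 × cos(52.5°) = 159 m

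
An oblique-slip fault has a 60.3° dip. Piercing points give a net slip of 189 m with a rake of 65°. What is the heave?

dip-slip = net slip × sin(rake) = 189 m × sin(65°) = 171.3 m
heave = dip-slip × cos(dip) = 171.3 × cos(60.3°) = 84.9 m

84.9 m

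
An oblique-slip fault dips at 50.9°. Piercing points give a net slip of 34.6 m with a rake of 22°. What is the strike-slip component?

strike-slip = net slip × cos(rake) = 34.6 m × cos(22°) = 32.1 m

32.1 m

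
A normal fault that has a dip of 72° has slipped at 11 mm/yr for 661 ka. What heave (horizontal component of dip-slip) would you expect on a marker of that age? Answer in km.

2.25 km

dip-slip = rate × time = 11 mm/yr × 661 ka = 7271 m
heave = dip-slip × cos(dip) = 7271 × cos(72°) = 2250 m = 2.25 km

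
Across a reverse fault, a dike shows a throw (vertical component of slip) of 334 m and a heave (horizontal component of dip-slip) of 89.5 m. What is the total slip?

346 m

net slip = √(throw² + heave²) = √(334² + 89.5²) = 346 m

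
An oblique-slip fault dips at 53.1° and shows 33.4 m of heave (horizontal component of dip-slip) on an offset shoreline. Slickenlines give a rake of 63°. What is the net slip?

62.4 m

dip-slip = heave / cos(dip) = 33.4 / cos(53.1°) = 55.63 m
net slip = dip-slip / sin(rake) = 55.63 / sin(63°) = 62.4 m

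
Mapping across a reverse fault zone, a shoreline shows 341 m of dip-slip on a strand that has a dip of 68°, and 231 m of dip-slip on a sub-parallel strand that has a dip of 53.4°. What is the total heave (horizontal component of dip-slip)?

heave_A = 341 × cos(68°) = 127.7 m
heave_B = 231 × cos(53.4°) = 137.7 m
total = 127.7 + 137.7 = 265 m

265 m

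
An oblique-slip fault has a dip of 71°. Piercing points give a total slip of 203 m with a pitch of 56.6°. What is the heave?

dip-slip = net slip × sin(rake) = 203 m × sin(56.6°) = 169.5 m
heave = dip-slip × cos(dip) = 169.5 × cos(71°) = 55.2 m

55.2 m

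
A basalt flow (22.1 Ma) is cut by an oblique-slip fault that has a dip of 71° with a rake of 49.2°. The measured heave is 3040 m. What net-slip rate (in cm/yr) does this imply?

0.0558 cm/yr

dip-slip = heave / cos(dip) = 3040 / cos(71°) = 9338 m
net slip = dip-slip / sin(rake) = 9338 / sin(49.2°) = 12330 m
rate = 12330 m / 22.1 Ma = 0.000558 m/yr = 0.0558 cm/yr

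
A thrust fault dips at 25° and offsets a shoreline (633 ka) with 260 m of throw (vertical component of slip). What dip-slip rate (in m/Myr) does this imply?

dip-slip = throw / sin(dip) = 260 m / sin(25°) = 615.2 m
rate = 615.2 m / 633 ka = 0.000972 m/yr = 972 m/Myr

972 m/Myr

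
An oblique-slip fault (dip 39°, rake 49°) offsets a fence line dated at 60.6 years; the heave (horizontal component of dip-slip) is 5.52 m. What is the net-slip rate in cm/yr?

dip-slip = heave / cos(dip) = 5.52 / cos(39°) = 7.103 m
net slip = dip-slip / sin(rake) = 7.103 / sin(49°) = 9.411 m
rate = 9.411 m / 60.6 years = 0.155 m/yr = 15.5 cm/yr

15.5 cm/yr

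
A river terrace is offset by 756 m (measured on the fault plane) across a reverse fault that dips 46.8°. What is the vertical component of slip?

551 m

throw = dip-slip × sin(dip) = 756 m × sin(46.8°) = 551 m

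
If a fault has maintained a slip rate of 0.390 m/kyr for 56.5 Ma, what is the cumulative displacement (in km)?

slip = rate × time = 0.390 m/kyr × 56.5 Ma = 22000 m = 22 km

22 km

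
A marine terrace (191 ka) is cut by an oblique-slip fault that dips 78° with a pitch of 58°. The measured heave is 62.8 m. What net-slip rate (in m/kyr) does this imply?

1.86 m/kyr

dip-slip = heave / cos(dip) = 62.8 / cos(78°) = 302.1 m
net slip = dip-slip / sin(rake) = 302.1 / sin(58°) = 356.2 m
rate = 356.2 m / 191 ka = 0.00186 m/yr = 1.86 m/kyr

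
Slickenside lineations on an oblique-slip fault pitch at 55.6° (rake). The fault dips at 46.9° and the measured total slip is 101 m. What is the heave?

dip-slip = net slip × sin(rake) = 101 m × sin(55.6°) = 83.34 m
heave = dip-slip × cos(dip) = 83.34 × cos(46.9°) = 56.9 m

56.9 m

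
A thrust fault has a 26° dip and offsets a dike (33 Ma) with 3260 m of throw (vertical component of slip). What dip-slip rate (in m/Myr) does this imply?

225 m/Myr

dip-slip = throw / sin(dip) = 3260 m / sin(26°) = 7437 m
rate = 7437 m / 33 Ma = 0.000225 m/yr = 225 m/Myr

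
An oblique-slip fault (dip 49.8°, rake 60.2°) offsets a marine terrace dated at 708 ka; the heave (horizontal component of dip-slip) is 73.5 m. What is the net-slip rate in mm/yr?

0.185 mm/yr

dip-slip = heave / cos(dip) = 73.5 / cos(49.8°) = 113.9 m
net slip = dip-slip / sin(rake) = 113.9 / sin(60.2°) = 131.2 m
rate = 131.2 m / 708 ka = 0.000185 m/yr = 0.185 mm/yr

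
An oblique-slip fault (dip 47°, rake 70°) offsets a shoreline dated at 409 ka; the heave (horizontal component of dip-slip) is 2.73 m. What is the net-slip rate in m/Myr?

dip-slip = heave / cos(dip) = 2.73 / cos(47°) = 4.003 m
net slip = dip-slip / sin(rake) = 4.003 / sin(70°) = 4.260 m
rate = 4.260 m / 409 ka = 0.0000104 m/yr = 10.4 m/Myr

10.4 m/Myr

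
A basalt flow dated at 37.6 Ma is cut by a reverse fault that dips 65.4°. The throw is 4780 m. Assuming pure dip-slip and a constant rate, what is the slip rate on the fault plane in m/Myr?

dip-slip = throw / sin(dip) = 4780 m / sin(65.4°) = 5257 m
rate = 5257 m / 37.6 Ma = 0.000140 m/yr = 140 m/Myr

140 m/Myr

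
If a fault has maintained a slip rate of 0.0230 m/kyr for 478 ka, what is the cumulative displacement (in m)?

slip = rate × time = 0.0230 m/kyr × 478 ka = 11 m

11 m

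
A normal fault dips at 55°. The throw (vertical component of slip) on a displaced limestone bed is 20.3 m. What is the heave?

14.2 m

heave = throw / tan(dip) = 20.3 / tan(55°) = 14.2 m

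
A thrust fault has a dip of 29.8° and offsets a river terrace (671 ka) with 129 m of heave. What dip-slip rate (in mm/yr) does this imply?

dip-slip = heave / cos(dip) = 129 m / cos(29.8°) = 148.7 m
rate = 148.7 m / 671 ka = 0.000222 m/yr = 0.222 mm/yr

0.222 mm/yr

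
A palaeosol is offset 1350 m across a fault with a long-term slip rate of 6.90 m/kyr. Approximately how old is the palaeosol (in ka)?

age = offset / rate = 1350 m / (6.90 m/kyr) = 196000 yr = 196 ka

196 ka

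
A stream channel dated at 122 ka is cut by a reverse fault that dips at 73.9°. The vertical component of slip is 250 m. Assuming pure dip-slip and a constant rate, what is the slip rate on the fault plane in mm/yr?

dip-slip = throw / sin(dip) = 250 m / sin(73.9°) = 260.2 m
rate = 260.2 m / 122 ka = 0.00213 m/yr = 2.13 mm/yr

2.13 mm/yr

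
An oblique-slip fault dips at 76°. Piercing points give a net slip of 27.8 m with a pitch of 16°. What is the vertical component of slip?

dip-slip = net slip × sin(rake) = 27.8 m × sin(16°) = 7.663 m
throw = dip-slip × sin(dip) = 7.663 × sin(76°) = 7.44 m

7.44 m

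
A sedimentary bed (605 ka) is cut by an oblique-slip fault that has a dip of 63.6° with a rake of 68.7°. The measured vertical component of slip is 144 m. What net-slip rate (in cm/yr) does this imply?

0.0285 cm/yr

dip-slip = throw / sin(dip) = 144 / sin(63.6°) = 160.8 m
net slip = dip-slip / sin(rake) = 160.8 / sin(68.7°) = 172.6 m
rate = 172.6 m / 605 ka = 0.000285 m/yr = 0.0285 cm/yr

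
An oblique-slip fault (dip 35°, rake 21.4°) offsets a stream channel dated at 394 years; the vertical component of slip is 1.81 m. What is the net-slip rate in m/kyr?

dip-slip = throw / sin(dip) = 1.81 / sin(35°) = 3.156 m
net slip = dip-slip / sin(rake) = 3.156 / sin(21.4°) = 8.649 m
rate = 8.649 m / 394 years = 0.0220 m/yr = 22 m/kyr

22 m/kyr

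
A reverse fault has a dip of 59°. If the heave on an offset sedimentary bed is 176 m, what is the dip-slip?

342 m

dip-slip = heave / cos(dip) = 176 / cos(59°) = 342 m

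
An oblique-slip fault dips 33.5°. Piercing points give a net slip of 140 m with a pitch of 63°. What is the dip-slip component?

125 m

dip-slip = net slip × sin(rake) = 140 m × sin(63°) = 125 m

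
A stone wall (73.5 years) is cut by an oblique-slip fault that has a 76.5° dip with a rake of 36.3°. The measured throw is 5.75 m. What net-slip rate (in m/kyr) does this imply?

dip-slip = throw / sin(dip) = 5.75 / sin(76.5°) = 5.913 m
net slip = dip-slip / sin(rake) = 5.913 / sin(36.3°) = 9.989 m
rate = 9.989 m / 73.5 years = 0.136 m/yr = 136 m/kyr

136 m/kyr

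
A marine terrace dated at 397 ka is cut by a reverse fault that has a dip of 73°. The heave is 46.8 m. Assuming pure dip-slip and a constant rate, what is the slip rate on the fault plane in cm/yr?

dip-slip = heave / cos(dip) = 46.8 m / cos(73°) = 160.1 m
rate = 160.1 m / 397 ka = 0.000403 m/yr = 0.0403 cm/yr

0.0403 cm/yr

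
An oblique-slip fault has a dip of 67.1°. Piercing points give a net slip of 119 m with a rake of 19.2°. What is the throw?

36.1 m

dip-slip = net slip × sin(rake) = 119 m × sin(19.2°) = 39.14 m
throw = dip-slip × sin(dip) = 39.14 × sin(67.1°) = 36.1 m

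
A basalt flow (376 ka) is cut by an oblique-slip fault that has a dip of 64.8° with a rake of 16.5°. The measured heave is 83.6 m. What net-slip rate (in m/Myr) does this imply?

dip-slip = heave / cos(dip) = 83.6 / cos(64.8°) = 196.3 m
net slip = dip-slip / sin(rake) = 196.3 / sin(16.5°) = 691.3 m
rate = 691.3 m / 376 ka = 0.00184 m/yr = 1840 m/Myr

1840 m/Myr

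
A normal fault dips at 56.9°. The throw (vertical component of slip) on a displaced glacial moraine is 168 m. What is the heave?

110 m

heave = throw / tan(dip) = 168 / tan(56.9°) = 110 m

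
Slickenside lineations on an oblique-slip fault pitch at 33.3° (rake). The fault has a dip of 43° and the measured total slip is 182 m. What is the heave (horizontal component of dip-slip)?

dip-slip = net slip × sin(rake) = 182 m × sin(33.3°) = 99.92 m
heave = dip-slip × cos(dip) = 99.92 × cos(43°) = 73.1 m

73.1 m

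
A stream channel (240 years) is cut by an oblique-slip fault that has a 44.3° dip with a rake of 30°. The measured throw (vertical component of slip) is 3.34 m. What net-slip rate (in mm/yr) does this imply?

39.9 mm/yr

dip-slip = throw / sin(dip) = 3.34 / sin(44.3°) = 4.782 m
net slip = dip-slip / sin(rake) = 4.782 / sin(30°) = 9.565 m
rate = 9.565 m / 240 years = 0.0399 m/yr = 39.9 mm/yr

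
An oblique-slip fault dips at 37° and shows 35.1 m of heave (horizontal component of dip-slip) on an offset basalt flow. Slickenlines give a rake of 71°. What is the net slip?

46.5 m

dip-slip = heave / cos(dip) = 35.1 / cos(37°) = 43.95 m
net slip = dip-slip / sin(rake) = 43.95 / sin(71°) = 46.5 m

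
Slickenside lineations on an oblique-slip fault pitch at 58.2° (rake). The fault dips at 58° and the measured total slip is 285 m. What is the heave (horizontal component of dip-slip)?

dip-slip = net slip × sin(rake) = 285 m × sin(58.2°) = 242.2 m
heave = dip-slip × cos(dip) = 242.2 × cos(58°) = 128 m

128 m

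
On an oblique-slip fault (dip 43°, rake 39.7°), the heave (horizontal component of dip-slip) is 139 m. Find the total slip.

dip-slip = heave / cos(dip) = 139 / cos(43°) = 190.1 m
net slip = dip-slip / sin(rake) = 190.1 / sin(39.7°) = 298 m

298 m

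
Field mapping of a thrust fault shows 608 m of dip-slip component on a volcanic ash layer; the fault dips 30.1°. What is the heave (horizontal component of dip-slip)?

526 m

heave = dip-slip × cos(dip) = 608 m × cos(30.1°) = 526 m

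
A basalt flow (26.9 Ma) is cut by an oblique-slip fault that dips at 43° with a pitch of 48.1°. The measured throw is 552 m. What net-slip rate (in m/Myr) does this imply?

dip-slip = throw / sin(dip) = 552 / sin(43°) = 809.4 m
net slip = dip-slip / sin(rake) = 809.4 / sin(48.1°) = 1087 m
rate = 1087 m / 26.9 Ma = 0.0000404 m/yr = 40.4 m/Myr

40.4 m/Myr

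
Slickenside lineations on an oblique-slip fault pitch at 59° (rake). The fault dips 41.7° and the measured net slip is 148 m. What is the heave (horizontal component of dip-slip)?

94.7 m

dip-slip = net slip × sin(rake) = 148 m × sin(59°) = 126.9 m
heave = dip-slip × cos(dip) = 126.9 × cos(41.7°) = 94.7 m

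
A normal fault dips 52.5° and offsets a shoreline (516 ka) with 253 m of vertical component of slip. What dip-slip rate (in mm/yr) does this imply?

dip-slip = throw / sin(dip) = 253 m / sin(52.5°) = 318.9 m
rate = 318.9 m / 516 ka = 0.000618 m/yr = 0.618 mm/yr

0.618 mm/yr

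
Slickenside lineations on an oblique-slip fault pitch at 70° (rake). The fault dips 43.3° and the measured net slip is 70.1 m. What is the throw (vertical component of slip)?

dip-slip = net slip × sin(rake) = 70.1 m × sin(70°) = 65.87 m
throw = dip-slip × sin(dip) = 65.87 × sin(43.3°) = 45.2 m

45.2 m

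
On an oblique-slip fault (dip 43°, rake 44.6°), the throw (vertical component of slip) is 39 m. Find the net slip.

81.4 m

dip-slip = throw / sin(dip) = 39 / sin(43°) = 57.18 m
net slip = dip-slip / sin(rake) = 57.18 / sin(44.6°) = 81.4 m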